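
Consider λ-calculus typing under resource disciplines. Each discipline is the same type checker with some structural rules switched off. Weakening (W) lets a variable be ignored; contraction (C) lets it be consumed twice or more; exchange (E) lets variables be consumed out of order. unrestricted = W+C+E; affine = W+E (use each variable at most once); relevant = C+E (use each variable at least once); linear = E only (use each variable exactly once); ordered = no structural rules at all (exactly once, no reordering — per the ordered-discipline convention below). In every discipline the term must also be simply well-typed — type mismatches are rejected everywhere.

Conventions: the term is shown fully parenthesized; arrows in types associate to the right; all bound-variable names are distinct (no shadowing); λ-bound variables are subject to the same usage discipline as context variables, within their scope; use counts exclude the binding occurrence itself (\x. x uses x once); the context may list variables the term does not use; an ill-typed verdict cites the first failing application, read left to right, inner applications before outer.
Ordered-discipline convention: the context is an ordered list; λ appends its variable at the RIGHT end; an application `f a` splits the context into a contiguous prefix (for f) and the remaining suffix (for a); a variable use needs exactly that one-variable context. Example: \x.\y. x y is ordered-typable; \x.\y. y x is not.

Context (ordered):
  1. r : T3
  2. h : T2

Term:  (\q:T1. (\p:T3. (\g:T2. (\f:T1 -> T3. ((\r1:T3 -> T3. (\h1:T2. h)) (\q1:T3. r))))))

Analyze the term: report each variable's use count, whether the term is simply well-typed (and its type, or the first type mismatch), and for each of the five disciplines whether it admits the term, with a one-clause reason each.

use counts: r: 1×; h: 1×; q [bound]: 0×; p [bound]: 0×; g [bound]: 0×; f [bound]: 0×; r1 [bound]: 0×; h1 [bound]: 0×; q1 [bound]: 0×
uses in reading order: h, r
typing: well-typed — term : T1 -> T3 -> T2 -> (T1 -> T3) -> T2 -> T2
ordered: ✗ — unused: q, p, g, f, r1, h1, q1 — weakening required
linear: ✗ — unused: q, p, g, f, r1, h1, q1 — weakening required
affine: ✓ — no duplicate uses among r, h, q, p, g, f, r1, h1, q1
relevant: ✗ — unused: q, p, g, f, r1, h1, q1 — weakening required
unrestricted: ✓ — typability at T1 -> T3 -> T2 -> (T1 -> T3) -> T2 -> T2 is all that's needed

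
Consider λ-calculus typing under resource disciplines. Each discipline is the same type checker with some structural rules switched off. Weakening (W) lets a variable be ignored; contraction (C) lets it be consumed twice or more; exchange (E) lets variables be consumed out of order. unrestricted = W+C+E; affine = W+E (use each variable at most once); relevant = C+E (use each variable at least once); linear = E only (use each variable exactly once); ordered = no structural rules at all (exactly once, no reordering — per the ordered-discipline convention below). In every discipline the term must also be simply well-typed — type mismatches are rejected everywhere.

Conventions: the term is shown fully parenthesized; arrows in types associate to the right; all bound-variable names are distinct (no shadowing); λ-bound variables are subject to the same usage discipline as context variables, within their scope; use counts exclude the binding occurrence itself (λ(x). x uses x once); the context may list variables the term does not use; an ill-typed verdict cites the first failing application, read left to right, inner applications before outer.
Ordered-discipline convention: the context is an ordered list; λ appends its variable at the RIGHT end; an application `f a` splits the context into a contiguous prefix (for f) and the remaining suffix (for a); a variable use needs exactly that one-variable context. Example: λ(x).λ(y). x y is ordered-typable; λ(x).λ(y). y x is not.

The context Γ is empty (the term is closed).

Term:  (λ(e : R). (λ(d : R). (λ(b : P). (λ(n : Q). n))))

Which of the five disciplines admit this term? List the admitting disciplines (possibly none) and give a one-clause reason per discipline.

admitted by: affine, unrestricted
usage: e [bound]: 0; d [bound]: 0; b [bound]: 0; n [bound]: 1
left-to-right use order: n
typing: ✓ — R → R → P → Q → Q
ordered: ✗ — unused: e, d, b — weakening required
linear: ✗ — unused: e, d, b — weakening required
affine: ✓ — none of e, d, b, n used more than once
relevant: ✗ — unused: e, d, b — weakening required
unrestricted: ✓ — well-typed at R → R → P → Q → Q; no restrictions here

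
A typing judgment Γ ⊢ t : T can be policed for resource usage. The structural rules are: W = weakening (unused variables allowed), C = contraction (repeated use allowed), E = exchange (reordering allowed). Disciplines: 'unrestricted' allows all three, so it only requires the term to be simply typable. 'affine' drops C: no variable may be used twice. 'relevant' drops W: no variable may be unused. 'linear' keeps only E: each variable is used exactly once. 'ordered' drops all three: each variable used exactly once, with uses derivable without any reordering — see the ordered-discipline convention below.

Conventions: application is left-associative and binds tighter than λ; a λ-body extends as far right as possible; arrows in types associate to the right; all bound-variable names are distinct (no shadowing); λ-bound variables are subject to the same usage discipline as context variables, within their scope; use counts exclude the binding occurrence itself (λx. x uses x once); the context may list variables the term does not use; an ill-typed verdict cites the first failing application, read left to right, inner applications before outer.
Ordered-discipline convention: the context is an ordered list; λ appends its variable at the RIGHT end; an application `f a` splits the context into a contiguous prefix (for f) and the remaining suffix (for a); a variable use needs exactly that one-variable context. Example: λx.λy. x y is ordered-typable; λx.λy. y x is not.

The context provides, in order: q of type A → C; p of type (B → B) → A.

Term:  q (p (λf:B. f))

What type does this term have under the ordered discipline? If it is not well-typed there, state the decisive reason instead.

term : C
counts: q=1, p=1, f (λ-bound)=1
order of uses: q, p, f
typing: the term checks, with type C
summary: ordered ✓ | linear ✓ | affine ✓ | relevant ✓ | unrestricted ✓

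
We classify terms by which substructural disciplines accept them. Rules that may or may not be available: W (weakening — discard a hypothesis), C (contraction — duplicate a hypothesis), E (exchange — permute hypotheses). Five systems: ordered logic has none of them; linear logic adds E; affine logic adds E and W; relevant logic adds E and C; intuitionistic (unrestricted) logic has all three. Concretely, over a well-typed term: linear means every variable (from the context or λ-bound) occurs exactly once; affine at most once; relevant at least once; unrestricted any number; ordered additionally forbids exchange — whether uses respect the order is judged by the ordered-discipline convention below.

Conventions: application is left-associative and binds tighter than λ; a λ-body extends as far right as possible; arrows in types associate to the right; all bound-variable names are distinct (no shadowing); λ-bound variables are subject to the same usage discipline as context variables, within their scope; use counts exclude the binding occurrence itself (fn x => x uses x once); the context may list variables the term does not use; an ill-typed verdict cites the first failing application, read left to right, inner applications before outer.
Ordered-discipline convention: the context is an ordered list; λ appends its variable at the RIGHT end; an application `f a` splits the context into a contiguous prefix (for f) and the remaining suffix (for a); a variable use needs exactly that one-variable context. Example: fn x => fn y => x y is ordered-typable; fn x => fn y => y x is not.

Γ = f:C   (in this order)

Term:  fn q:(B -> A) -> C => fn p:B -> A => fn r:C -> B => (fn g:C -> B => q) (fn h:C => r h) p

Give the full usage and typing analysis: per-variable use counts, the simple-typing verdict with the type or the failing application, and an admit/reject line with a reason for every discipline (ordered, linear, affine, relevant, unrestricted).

variable uses: f ×0; q [bound] ×1; p [bound] ×1; r [bound] ×1; g [bound] ×0; h [bound] ×1
use order (left to right): q, r, h, p
typing: the term checks, with type ((B -> A) -> C) -> (B -> A) -> (C -> B) -> C
ordered ✗ (needs weakening: f, g unused)
linear ✗ (needs weakening: f, g unused)
affine ✓ (at most one use each (f, q, p, r, g, h))
relevant ✗ (needs weakening: f, g unused)
unrestricted ✓ (typability at ((B -> A) -> C) -> (B -> A) -> (C -> B) -> C is all that's needed)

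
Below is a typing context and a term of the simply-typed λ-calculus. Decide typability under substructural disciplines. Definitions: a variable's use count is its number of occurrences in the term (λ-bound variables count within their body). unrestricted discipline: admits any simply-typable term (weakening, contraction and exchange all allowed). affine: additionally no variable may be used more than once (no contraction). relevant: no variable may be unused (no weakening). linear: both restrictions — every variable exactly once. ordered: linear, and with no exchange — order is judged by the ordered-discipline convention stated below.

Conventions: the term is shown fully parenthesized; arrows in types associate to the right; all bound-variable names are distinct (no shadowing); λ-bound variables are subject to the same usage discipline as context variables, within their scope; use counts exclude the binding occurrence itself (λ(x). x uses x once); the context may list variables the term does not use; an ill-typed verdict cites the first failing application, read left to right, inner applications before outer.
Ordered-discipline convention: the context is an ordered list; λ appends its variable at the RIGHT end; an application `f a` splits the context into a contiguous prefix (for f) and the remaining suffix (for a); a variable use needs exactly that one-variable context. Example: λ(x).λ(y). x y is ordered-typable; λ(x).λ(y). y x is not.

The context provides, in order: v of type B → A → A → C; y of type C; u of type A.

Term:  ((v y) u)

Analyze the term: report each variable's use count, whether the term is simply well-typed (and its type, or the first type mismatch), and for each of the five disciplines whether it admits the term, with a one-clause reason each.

usage: v ×1; y ×1; u ×1
use order (left to right): v, y, u
typing: ill-typed: argument of type C where B is required
ordered ✗ (the type mismatch rejects it)
linear ✗ (not simply typable)
affine ✗ (fails simple typing)
relevant ✗ (a type mismatch blocks all five)
unrestricted ✗ (the type mismatch rejects it)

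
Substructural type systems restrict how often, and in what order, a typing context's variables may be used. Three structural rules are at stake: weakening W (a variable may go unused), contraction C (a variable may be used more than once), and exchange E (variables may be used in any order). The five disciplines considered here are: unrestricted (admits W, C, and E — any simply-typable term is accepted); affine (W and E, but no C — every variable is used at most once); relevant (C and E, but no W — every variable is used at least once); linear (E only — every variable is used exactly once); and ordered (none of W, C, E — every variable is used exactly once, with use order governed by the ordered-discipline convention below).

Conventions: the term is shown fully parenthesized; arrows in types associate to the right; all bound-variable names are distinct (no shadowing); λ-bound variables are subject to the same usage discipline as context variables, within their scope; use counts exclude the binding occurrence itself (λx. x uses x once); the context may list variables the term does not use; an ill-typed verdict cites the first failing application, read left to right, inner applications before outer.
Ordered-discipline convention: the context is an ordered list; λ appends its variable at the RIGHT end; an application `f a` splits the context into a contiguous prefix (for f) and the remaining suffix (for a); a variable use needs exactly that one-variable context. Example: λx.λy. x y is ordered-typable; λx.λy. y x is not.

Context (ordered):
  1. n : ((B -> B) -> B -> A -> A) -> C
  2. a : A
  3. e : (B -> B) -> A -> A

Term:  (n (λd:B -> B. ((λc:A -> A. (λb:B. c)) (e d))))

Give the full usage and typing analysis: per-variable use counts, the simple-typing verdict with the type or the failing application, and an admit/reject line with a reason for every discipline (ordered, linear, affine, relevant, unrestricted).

counts: n ×1, a ×0, e ×1, d (λ-bound) ×1, c (λ-bound) ×1, b (λ-bound) ×0
left-to-right use order: n, c, e, d
typing: the term checks, with type C
ordered: ✗ — a, b left unused
linear: ✗ — a, b left unused
affine: ✓ — no duplicate uses among n, a, e, d, c, b
relevant: ✗ — a, b left unused
unrestricted: ✓ — simply typable at C; W, C, E all held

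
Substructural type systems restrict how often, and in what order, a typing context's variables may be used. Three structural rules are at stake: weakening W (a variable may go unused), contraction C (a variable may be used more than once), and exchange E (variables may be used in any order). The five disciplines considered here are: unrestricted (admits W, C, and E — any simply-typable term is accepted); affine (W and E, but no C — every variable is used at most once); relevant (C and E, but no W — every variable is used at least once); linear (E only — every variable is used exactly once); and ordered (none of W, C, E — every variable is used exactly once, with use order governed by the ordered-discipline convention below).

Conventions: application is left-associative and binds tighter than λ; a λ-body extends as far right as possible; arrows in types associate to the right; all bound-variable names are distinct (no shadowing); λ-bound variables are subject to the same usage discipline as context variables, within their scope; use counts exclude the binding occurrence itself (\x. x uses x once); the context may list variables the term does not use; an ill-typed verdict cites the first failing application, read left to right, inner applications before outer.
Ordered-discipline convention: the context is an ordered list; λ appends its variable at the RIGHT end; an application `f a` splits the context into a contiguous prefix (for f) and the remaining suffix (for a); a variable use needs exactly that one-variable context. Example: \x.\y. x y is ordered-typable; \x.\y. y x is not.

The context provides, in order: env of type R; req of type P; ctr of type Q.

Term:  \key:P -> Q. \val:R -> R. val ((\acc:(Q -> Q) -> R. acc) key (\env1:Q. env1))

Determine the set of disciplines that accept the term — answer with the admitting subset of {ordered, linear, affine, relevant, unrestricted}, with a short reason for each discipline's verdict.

admitted in: none
use counts: env: 0, req: 0, ctr: 0, key (bound): 1, val (bound): 1, acc (bound): 1, env1 (bound): 1
use order (left to right): val, acc, key, env1
typing: ill-typed: a function awaiting (Q -> Q) -> R gets P -> Q
ordered ✗ (the type mismatch rejects it)
linear ✗ (not simply typable)
affine ✗ (fails simple typing)
relevant ✗ (a type mismatch blocks all five)
unrestricted ✗ (the type mismatch rejects it)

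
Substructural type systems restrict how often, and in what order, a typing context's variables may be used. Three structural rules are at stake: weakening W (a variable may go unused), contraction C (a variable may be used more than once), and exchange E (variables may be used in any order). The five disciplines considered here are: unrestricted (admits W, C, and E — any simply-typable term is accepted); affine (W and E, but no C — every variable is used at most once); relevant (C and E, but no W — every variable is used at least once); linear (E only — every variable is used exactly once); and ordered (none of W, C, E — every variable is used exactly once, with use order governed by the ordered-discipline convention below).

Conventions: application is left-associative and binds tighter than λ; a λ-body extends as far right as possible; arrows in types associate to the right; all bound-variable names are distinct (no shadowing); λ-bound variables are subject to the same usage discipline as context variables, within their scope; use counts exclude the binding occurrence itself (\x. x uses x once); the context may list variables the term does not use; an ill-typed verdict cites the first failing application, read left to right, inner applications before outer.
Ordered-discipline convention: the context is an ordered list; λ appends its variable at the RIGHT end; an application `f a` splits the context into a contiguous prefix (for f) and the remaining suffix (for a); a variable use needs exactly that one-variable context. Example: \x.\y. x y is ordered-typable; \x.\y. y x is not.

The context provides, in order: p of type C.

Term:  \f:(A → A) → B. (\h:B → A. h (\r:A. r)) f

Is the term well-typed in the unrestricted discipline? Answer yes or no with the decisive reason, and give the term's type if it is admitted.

no — not simply typable
variable uses: p ×0, f (bound) ×1, h (bound) ×1, r (bound) ×1
order of uses: h, r, f
typing: ill-typed: argument of type A → A where B is required
per-discipline verdicts: ordered ✗, linear ✗, affine ✗, relevant ✗, unrestricted ✗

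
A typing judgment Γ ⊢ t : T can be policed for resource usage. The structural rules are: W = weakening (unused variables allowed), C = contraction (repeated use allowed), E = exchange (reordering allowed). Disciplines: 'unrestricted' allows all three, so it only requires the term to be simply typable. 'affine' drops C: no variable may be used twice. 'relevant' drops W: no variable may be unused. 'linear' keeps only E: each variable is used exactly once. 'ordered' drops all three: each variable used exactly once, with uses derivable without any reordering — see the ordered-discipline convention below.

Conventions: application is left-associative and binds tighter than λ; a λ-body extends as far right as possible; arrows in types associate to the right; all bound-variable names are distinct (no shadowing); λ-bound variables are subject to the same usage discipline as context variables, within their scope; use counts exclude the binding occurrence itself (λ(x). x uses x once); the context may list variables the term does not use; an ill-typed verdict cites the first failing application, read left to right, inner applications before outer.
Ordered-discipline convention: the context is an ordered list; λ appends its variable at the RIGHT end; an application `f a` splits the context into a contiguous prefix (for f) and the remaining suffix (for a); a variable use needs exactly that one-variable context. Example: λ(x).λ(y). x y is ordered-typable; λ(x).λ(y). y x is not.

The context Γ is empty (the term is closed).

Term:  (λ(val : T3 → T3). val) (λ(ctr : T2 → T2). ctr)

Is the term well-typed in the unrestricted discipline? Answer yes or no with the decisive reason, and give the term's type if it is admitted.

no — fails simple typing
variable uses: val (λ-bound)=1; ctr (λ-bound)=1
use order (left to right): val, ctr
typing: ill-typed: an argument (T2 → T2) → T2 → T2 mismatches the expected T3 → T3
per-discipline verdicts: ordered ✗; linear ✗; affine ✗; relevant ✗; unrestricted ✗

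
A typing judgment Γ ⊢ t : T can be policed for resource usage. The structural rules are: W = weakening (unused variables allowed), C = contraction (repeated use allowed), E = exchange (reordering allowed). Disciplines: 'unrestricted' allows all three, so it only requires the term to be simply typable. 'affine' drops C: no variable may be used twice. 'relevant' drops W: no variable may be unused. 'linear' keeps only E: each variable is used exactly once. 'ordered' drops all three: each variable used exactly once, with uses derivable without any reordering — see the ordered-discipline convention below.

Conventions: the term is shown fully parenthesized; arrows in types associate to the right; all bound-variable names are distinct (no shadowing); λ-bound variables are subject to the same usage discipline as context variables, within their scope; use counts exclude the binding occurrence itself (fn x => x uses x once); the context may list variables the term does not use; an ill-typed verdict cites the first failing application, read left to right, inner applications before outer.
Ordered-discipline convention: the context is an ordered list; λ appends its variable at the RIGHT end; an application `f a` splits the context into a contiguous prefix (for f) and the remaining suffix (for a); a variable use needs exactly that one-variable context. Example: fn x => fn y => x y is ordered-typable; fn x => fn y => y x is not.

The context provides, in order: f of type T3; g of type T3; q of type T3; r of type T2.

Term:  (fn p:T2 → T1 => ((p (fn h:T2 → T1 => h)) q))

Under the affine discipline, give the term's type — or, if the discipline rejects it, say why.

not well-typed under affine — not simply typable
use counts: f: 0×, g: 0×, q: 1×, r: 0×, p (λ-bound): 1×, h (λ-bound): 1×
uses in reading order: p, h, q
typing: ill-typed: argument of type (T2 → T1) → T2 → T1 where T2 is required
all disciplines: ordered ✗ | linear ✗ | affine ✗ | relevant ✗ | unrestricted ✗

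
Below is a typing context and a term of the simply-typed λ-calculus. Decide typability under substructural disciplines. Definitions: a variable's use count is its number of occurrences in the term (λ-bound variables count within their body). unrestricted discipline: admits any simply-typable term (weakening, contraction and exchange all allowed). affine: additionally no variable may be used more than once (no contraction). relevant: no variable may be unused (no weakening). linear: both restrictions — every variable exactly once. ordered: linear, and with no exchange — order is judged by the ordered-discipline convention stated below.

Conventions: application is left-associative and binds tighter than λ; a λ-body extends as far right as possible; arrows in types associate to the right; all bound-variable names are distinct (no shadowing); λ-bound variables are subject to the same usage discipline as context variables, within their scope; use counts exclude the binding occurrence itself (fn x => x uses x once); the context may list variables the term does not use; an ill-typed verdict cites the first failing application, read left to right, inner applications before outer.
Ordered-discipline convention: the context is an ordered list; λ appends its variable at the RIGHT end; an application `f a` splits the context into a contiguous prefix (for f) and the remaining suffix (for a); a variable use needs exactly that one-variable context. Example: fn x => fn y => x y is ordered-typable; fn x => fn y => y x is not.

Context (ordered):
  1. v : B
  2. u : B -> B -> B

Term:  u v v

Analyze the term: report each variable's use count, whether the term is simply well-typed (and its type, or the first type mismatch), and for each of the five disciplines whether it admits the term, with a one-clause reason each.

use counts: v ×2; u ×1
order of uses: u, v, v
typing: well-typed at B
ordered: ✗ — uses contraction: v ×2
linear: ✗ — uses contraction: v ×2
affine: ✗ — uses contraction: v ×2
relevant: ✓ — none of v, u goes unused
unrestricted: ✓ — simply typable at B; W, C, E all held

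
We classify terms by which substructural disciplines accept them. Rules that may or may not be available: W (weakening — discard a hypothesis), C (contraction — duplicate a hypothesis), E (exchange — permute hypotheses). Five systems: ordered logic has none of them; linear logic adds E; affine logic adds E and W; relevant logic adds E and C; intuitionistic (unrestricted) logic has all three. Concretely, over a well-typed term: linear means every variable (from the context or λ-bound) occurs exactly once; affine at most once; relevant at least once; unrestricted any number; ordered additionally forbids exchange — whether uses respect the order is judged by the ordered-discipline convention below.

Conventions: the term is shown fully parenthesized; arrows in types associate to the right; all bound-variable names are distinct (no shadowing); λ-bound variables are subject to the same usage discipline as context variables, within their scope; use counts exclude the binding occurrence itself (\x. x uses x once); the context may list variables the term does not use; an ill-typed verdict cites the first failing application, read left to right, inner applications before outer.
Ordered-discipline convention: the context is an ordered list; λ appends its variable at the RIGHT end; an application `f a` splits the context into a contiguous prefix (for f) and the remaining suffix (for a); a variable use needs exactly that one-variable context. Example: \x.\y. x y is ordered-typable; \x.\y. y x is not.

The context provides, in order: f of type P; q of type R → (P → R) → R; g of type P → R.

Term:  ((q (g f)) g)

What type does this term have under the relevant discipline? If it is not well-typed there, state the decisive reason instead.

term : R
use counts: f: 1×, q: 1×, g: 2×
uses in reading order: q, g, f, g
typing: ✓ — R
summary: ordered ✗ · linear ✗ · affine ✗ · relevant ✓ · unrestricted ✓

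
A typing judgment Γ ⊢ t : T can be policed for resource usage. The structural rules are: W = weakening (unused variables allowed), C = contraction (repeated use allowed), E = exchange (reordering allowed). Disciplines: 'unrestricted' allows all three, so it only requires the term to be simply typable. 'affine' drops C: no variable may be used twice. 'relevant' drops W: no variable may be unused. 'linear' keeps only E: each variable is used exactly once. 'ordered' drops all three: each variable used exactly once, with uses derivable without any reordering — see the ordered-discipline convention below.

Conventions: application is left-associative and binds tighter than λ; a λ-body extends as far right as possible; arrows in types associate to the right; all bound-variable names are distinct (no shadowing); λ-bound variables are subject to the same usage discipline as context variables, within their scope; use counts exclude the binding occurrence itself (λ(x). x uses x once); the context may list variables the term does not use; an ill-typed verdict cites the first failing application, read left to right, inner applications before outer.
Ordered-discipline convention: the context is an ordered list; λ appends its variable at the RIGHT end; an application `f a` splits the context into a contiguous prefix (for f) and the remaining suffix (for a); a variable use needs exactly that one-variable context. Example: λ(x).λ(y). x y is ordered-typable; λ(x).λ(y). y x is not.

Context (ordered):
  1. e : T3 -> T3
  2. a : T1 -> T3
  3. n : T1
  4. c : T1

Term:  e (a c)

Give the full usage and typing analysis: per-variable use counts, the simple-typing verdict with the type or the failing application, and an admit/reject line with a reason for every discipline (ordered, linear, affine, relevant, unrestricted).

usage: e: 1, a: 1, n: 0, c: 1
uses in reading order: e, a, c
typing: well-typed at T3
ordered: ✗, n left unused
linear: ✗, n left unused
affine: ✓, at most one use each (e, a, n, c)
relevant: ✗, n left unused
unrestricted: ✓, simply typable at T3; W, C, E all held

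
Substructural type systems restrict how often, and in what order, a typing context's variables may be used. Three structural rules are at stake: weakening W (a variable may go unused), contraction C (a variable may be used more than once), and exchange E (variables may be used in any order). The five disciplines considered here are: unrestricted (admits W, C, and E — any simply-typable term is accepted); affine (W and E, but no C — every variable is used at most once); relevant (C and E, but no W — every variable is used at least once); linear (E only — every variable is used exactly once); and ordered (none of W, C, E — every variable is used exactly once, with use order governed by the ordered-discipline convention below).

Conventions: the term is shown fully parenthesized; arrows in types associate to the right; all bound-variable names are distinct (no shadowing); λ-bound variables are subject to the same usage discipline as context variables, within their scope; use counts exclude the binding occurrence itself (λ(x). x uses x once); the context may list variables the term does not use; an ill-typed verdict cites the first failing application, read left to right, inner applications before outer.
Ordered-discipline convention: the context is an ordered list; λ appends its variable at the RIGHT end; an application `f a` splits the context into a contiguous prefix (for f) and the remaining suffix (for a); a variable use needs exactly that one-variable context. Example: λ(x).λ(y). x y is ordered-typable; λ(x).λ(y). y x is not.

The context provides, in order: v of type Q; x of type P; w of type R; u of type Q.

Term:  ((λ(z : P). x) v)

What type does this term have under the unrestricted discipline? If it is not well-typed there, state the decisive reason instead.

not well-typed under unrestricted — a type mismatch blocks all five
usage: v=1; x=1; w=0; u=0; z (λ-bound)=0
order of uses: x, v
typing: ill-typed: a function awaiting P gets Q
across the five disciplines: ordered ✗, linear ✗, affine ✗, relevant ✗, unrestricted ✗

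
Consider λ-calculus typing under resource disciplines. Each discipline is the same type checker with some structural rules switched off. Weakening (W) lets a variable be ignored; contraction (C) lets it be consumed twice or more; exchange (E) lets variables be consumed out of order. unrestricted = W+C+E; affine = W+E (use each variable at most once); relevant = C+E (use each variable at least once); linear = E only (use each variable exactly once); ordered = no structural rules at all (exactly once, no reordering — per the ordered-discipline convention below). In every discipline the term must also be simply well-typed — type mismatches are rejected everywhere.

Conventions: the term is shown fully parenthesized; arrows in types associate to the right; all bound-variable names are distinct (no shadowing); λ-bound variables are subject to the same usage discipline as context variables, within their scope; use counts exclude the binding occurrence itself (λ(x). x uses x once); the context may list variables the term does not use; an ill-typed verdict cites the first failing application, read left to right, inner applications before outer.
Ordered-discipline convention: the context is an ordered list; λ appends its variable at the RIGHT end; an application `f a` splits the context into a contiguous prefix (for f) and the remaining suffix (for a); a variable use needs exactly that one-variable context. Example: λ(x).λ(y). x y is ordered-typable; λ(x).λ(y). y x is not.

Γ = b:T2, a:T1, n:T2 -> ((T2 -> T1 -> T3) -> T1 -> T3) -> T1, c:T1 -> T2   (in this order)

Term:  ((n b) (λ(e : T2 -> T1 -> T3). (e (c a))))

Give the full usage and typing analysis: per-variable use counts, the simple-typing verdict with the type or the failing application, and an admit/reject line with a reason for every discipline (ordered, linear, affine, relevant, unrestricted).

use counts: b: 1×; a: 1×; n: 1×; c: 1×; e (λ-bound): 1×
order of uses: n, b, e, c, a
typing: ✓ — T1
ordered ✗ (no ordered split (uses run n, b, e, c, a))
linear ✓ (exactly-once usage across b, a, n, c, e)
affine ✓ (at most one use each (b, a, n, c, e))
relevant ✓ (b, a, n, c, e: all used, weakening unneeded)
unrestricted ✓ (well-typed at T1; no restrictions here)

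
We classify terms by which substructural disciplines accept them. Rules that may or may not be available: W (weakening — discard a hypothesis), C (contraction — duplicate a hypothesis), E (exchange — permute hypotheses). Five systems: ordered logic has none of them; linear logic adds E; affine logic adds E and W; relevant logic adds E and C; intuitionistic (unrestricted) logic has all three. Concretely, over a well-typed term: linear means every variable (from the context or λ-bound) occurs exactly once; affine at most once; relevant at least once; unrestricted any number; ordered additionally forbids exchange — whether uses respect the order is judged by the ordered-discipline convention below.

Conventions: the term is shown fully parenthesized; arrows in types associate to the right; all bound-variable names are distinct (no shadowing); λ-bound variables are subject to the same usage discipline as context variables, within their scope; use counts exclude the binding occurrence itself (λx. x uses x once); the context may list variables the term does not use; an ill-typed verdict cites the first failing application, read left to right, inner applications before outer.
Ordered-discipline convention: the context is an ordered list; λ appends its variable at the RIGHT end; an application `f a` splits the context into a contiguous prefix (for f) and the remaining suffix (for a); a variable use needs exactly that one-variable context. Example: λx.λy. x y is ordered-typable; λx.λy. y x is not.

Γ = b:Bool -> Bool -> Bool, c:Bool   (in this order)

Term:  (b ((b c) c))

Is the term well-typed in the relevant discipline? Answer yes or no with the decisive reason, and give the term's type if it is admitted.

yes — b, c: all used, weakening unneeded; term : Bool -> Bool
usage: b=2, c=2
order of uses: b, b, c, c
typing: well-typed — term : Bool -> Bool
across the five disciplines: ordered ✗ · linear ✗ · affine ✗ · relevant ✓ · unrestricted ✓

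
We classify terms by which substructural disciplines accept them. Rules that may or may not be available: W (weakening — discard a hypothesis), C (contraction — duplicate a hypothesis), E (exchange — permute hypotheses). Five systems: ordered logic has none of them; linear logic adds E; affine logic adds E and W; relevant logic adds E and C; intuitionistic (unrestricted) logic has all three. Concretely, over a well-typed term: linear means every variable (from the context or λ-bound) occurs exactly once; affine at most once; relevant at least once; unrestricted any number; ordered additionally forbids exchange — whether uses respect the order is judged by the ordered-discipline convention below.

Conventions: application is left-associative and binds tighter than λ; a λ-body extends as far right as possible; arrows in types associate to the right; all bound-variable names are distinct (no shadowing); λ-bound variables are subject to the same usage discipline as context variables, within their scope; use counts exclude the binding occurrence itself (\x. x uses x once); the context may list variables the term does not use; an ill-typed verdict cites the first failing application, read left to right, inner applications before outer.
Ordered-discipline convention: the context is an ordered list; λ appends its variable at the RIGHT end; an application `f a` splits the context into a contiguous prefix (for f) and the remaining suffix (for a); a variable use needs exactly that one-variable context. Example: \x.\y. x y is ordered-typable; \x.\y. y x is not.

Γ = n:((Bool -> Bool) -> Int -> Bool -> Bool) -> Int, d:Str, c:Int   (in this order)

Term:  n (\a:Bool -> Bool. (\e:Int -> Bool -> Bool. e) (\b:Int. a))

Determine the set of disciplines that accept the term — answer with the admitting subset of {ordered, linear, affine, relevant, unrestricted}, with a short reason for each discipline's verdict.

accepted by: affine, unrestricted
variable uses: n: 1×, d: 0×, c: 0×, a [bound]: 1×, e [bound]: 1×, b [bound]: 0×
left-to-right use order: n, e, a
typing: the term checks, with type Int
ordered ✗ (unused: d, c, b — weakening required)
linear ✗ (unused: d, c, b — weakening required)
affine ✓ (at most one use each (n, d, c, a, e, b))
relevant ✗ (unused: d, c, b — weakening required)
unrestricted ✓ (well-typed at Int; no restrictions here)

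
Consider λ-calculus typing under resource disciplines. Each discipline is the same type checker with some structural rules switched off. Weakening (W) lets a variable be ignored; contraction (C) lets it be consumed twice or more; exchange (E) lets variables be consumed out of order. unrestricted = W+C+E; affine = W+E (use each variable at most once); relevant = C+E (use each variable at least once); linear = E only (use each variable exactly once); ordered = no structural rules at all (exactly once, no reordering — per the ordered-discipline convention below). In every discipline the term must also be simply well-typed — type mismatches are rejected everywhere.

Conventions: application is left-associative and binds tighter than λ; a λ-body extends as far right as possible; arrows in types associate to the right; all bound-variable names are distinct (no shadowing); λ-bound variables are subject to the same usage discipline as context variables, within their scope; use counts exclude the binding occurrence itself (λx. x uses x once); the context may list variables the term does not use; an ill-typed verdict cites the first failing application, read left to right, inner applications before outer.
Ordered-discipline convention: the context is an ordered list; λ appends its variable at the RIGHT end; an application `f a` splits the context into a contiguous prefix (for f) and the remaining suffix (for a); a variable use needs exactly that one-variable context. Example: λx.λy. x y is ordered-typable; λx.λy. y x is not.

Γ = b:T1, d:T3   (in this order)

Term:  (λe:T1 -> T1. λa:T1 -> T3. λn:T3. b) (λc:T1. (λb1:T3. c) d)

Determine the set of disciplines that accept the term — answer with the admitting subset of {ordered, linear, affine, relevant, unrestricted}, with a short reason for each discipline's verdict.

accepted by: affine, unrestricted
use counts: b ×1; d ×1; e [bound] ×0; a [bound] ×0; n [bound] ×0; c [bound] ×1; b1 [bound] ×0
order of uses: b, c, d
typing: well-typed — term : (T1 -> T3) -> T3 -> T1
ordered: ✗ — needs weakening: e, a, n, b1 unused
linear: ✗ — needs weakening: e, a, n, b1 unused
affine: ✓ — at most one use each (b, d, e, a, n, c, b1)
relevant: ✗ — needs weakening: e, a, n, b1 unused
unrestricted: ✓ — well-typed at (T1 -> T3) -> T3 -> T1; no restrictions here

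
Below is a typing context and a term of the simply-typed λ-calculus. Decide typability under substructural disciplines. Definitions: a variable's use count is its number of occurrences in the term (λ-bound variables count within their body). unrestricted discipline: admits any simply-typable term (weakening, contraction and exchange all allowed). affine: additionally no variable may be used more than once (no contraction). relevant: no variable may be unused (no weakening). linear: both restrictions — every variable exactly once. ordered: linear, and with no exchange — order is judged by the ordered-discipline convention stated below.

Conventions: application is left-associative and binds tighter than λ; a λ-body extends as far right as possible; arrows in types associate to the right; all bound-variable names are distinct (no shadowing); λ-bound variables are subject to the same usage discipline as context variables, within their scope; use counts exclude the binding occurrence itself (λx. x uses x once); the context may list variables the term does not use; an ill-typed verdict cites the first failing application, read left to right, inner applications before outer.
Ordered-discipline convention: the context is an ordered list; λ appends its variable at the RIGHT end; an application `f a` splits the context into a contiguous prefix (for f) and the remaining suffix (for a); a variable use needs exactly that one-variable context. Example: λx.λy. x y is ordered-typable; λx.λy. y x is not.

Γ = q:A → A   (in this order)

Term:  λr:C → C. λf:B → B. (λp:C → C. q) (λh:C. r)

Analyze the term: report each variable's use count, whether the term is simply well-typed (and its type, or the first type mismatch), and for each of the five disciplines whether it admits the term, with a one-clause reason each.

variable uses: q ×1; r [bound] ×1; f [bound] ×0; p [bound] ×0; h [bound] ×0
left-to-right use order: q, r
typing: ill-typed: an application expects C → C but receives C → C → C
ordered: ✗ — fails simple typing
linear: ✗ — a type mismatch blocks all five
affine: ✗ — the type mismatch rejects it
relevant: ✗ — not simply typable
unrestricted: ✗ — fails simple typing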